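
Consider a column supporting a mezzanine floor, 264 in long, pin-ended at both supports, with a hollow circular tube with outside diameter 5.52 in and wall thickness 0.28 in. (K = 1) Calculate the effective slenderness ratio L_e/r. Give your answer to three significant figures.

Inner diameter d_i = 5.52 − 2×0.28 = 4.960 in
I = π(d_o⁴ − d_i⁴)/64 = π(5.52⁴ − 4.960⁴)/64 = 15.87 in⁴
A = 4.609 in²;  r_min = √(I/A) = √(15.87/4.609) = 1.855 in
L_e = K·L = 1 × 264 = 264.0 in
λ = L_e / r_min = 264.00 / 1.855 = 142

λ ≈ 142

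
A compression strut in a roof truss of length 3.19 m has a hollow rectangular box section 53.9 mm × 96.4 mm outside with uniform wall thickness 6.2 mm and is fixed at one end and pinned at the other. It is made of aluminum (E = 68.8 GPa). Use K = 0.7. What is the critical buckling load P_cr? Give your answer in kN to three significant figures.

Inner dimensions: h_i = 96.4 − 2×6.2 = 84.00 mm, b_i = 53.9 − 2×6.2 = 41.50 mm
Weak-axis I_min = (h_o·b_o³ − h_i·b_i³)/12 with b_o = 53.9, b_i = 41.50 mm (shorter outer/inner sides).
I_min = (96.4×53.9³ − 84.00×41.50³)/12 = 7.576×10^5 mm⁴
I = 7.576×10^5 mm⁴ = 7.576×10^-7 m⁴
Effective length L_e = K·L = 0.7 × 3.19 = 2.233 m
P_cr = π²EI / L_e² = π² × 68.8×10⁹ × 7.576×10^-7 / 2.233² = 1.032×10^5 N

P_cr ≈ 103 kN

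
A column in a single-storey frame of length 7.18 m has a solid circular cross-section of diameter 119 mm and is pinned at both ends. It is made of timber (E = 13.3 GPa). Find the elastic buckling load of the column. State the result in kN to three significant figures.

I = πd⁴/64 = π×119⁴/64 = 9.844×10^6 mm⁴
I = 9.844×10^6 mm⁴ = 9.844×10^-6 m⁴
Effective length L_e = K·L = 1 × 7.18 = 7.180 m
P_cr = π²EI / L_e² = π² × 13.3×10⁹ × 9.844×10^-6 / 7.180² = 2.506×10^4 N

P_cr ≈ 25.1 kN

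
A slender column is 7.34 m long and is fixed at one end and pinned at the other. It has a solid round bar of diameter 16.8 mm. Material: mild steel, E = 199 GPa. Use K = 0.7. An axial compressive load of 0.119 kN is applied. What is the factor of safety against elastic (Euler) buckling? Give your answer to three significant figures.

n ≈ 2.44

I = πd⁴/64 = π×16.8⁴/64 = 3.910×10^3 mm⁴
I = 3.910×10^3 mm⁴ = 3.910×10^-9 m⁴
Effective length L_e = K·L = 0.7 × 7.34 = 5.138 m
P_cr = π²EI / L_e² = π² × 199×10⁹ × 3.910×10^-9 / 5.138² = 290.9 N
Factor of safety n = P_cr / P = 0.29092 / 0.119 = 2.44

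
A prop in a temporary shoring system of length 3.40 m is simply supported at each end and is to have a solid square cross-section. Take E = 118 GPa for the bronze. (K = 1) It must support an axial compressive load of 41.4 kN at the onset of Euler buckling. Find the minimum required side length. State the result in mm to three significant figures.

a ≈ 47.1 mm

L_e = K·L = 1 × 3.40 = 3.400 m
Required I = P_cr·L_e²/(π²E) = 4.140×10^4 × 3.400² / (π² × 1.18×10^11) = 4.109×10^-7 m⁴
I_req = 4.109×10^5 mm⁴
Solid square: I = a⁴/12  ⇒  a = (12I)^(1/4) = (12×4.109×10^5)^(1/4) = 47.1 mm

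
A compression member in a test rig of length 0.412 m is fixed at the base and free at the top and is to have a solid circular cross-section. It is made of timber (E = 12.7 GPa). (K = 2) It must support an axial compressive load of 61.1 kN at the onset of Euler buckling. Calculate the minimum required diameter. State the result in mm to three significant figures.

d ≈ 51.0 mm

L_e = K·L = 2 × 0.412 = 0.8240 m
Required I = P_cr·L_e²/(π²E) = 6.110×10^4 × 0.8240² / (π² × 1.27×10^10) = 3.310×10^-7 m⁴
I_req = 3.310×10^5 mm⁴
Solid circle: I = πd⁴/64  ⇒  d = (64I/π)^(1/4) = (64×3.310×10^5/π)^(1/4) = 51.0 mm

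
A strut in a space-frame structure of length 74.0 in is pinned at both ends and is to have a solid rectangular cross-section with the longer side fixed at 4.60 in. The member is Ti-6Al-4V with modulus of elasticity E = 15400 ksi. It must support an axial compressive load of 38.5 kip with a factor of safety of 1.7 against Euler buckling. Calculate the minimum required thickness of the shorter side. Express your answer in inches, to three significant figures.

Required P_cr = n·P = 1.7 × 38.5 = 65.45 kip
L_e = K·L = 1 × 74.0 = 74.00 in
Required I = P_cr·L_e²/(π²E) = 6.545×10^4 × 74.00² / (π² × 1.54×10^7) = 2.358 in⁴
Rectangle, weak axis: I_min = h·b³/12 with h = 4.60 in fixed  ⇒  b = (12I/h)^(1/3) = 1.83 in

b ≈ 1.83 in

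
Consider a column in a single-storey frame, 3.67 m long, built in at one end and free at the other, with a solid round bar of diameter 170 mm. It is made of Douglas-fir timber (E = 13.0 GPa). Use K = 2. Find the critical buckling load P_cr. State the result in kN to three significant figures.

P_cr ≈ 97.6 kN

I = πd⁴/64 = π×170⁴/64 = 4.100×10^7 mm⁴
I = 4.100×10^7 mm⁴ = 4.100×10^-5 m⁴
Effective length L_e = K·L = 2 × 3.67 = 7.340 m
P_cr = π²EI / L_e² = π² × 13.0×10⁹ × 4.100×10^-5 / 7.340² = 9.764×10^4 N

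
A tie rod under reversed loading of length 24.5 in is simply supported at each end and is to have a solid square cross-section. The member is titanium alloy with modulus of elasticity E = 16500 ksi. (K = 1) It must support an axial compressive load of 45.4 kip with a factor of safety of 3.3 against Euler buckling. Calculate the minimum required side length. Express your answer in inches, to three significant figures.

Required P_cr = n·P = 3.3 × 45.4 = 149.8 kip
L_e = K·L = 1 × 24.5 = 24.50 in
Required I = P_cr·L_e²/(π²E) = 1.498×10^5 × 24.50² / (π² × 1.65×10^7) = 0.5522 in⁴
Solid square: I = a⁴/12  ⇒  a = (12I)^(1/4) = (12×0.5522)^(1/4) = 1.60 in

a ≈ 1.60 in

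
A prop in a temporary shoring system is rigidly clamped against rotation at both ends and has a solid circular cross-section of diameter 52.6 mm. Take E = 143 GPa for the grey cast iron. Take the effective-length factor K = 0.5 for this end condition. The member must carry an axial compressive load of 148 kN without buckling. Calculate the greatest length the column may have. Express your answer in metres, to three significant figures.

I = πd⁴/64 = π×52.6⁴/64 = 3.758×10^5 mm⁴
I = 3.758×10^-7 m⁴
At the buckling limit P_cr = P = 1.480×10^5 N
From P_cr = π²EI/(K·L)²:  L = (1/K)·√(π²EI/P_cr) = (1/0.5)·√(π²×1.43×10^11×3.758×10^-7/1.480×10^5)
L = 3.79 m

L_max ≈ 3.79 m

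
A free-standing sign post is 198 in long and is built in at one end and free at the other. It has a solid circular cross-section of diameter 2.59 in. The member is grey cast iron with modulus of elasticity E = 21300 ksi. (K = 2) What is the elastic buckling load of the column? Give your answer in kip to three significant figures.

P_cr ≈ 2.96 kip

I = πd⁴/64 = π×2.59⁴/64 = 2.209 in⁴
Effective length L_e = K·L = 2 × 198 = 396.0 in
P_cr = π²EI / L_e² = π² × 21300×10³ × 2.209 / 396.0² = 2.961×10^3 lb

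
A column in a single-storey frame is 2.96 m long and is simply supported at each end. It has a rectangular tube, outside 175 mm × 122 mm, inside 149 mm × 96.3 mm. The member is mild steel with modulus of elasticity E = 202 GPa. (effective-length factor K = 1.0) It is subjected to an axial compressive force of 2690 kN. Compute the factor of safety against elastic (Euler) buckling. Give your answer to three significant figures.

n ≈ 1.30

Weak-axis I_min = (h_o·b_o³ − h_i·b_i³)/12 with b_o = 122, b_i = 96.30 mm (shorter outer/inner sides).
I_min = (175×122³ − 149.0×96.30³)/12 = 1.539×10^7 mm⁴
I = 1.539×10^7 mm⁴ = 1.539×10^-5 m⁴
Effective length L_e = K·L = 1 × 2.96 = 2.960 m
P_cr = π²EI / L_e² = π² × 202×10⁹ × 1.539×10^-5 / 2.960² = 3.502×10^6 N
Factor of safety n = P_cr / P = 3502.5 / 2690 = 1.30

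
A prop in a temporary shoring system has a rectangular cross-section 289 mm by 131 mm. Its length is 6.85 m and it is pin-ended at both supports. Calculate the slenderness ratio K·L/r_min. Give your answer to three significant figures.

λ ≈ 181

Buckling occurs about the weak axis: I_min = h·b³/12 with b = 131 mm (the shorter side).
I_min = 289×131³/12 = 5.414×10^7 mm⁴
A = 3.786×10^4 mm²;  r_min = √(I/A) = √(5.414×10^7/3.786×10^4) = 37.82 mm
L_e = K·L = 1 × 6.85 m = 6.850 m = 6850.0 mm
λ = L_e / r_min = 6850.0 / 37.82 = 181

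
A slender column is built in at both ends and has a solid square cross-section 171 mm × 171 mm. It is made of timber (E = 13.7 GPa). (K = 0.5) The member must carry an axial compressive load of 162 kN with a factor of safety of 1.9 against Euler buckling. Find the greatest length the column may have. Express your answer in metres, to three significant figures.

L_max ≈ 11.2 m

I = a⁴/12 = 171⁴/12 = 7.125×10^7 mm⁴
I = 7.125×10^-5 m⁴
Required critical load P_cr = n·P = 1.9 × 162 = 307.8 kN = 3.078×10^5 N
From P_cr = π²EI/(K·L)²:  L = (1/K)·√(π²EI/P_cr) = (1/0.5)·√(π²×1.37×10^10×7.125×10^-5/3.078×10^5)
L = 11.2 m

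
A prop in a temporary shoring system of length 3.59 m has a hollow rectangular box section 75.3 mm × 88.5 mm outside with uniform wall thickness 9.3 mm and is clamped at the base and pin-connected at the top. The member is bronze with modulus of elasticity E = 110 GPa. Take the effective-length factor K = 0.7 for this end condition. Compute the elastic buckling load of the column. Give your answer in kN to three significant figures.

Inner dimensions: h_i = 88.5 − 2×9.3 = 69.90 mm, b_i = 75.3 − 2×9.3 = 56.70 mm
Weak-axis I_min = (h_o·b_o³ − h_i·b_i³)/12 with b_o = 75.3, b_i = 56.70 mm (shorter outer/inner sides).
I_min = (88.5×75.3³ − 69.90×56.70³)/12 = 2.087×10^6 mm⁴
I = 2.087×10^6 mm⁴ = 2.087×10^-6 m⁴
Effective length L_e = K·L = 0.7 × 3.59 = 2.513 m
P_cr = π²EI / L_e² = π² × 110×10⁹ × 2.087×10^-6 / 2.513² = 3.588×10^5 N

P_cr ≈ 359 kN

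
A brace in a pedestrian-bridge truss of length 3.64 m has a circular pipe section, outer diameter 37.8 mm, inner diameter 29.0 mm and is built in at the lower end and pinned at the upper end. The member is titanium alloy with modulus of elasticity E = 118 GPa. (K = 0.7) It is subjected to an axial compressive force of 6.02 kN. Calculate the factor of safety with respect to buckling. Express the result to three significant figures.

d_o = 37.8 mm, d_i = 29.0 mm
I = π(d_o⁴ − d_i⁴)/64 = π(37.8⁴ − 29.00⁴)/64 = 6.550×10^4 mm⁴
I = 6.550×10^4 mm⁴ = 6.550×10^-8 m⁴
Effective length L_e = K·L = 0.7 × 3.64 = 2.548 m
P_cr = π²EI / L_e² = π² × 118×10⁹ × 6.550×10^-8 / 2.548² = 1.175×10^4 N
Factor of safety n = P_cr / P = 11.749 / 6.02 = 1.95

n ≈ 1.95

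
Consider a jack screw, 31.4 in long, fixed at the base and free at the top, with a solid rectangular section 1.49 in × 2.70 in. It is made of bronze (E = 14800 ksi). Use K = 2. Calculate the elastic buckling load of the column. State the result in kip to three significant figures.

Buckling occurs about the weak axis: I_min = h·b³/12 with b = 1.49 in (the shorter side).
I_min = 2.70×1.49³/12 = 0.7443 in⁴
Effective length L_e = K·L = 2 × 31.4 = 62.80 in
P_cr = π²EI / L_e² = π² × 14800×10³ × 0.7443 / 62.80² = 2.757×10^4 lb

P_cr ≈ 27.6 kip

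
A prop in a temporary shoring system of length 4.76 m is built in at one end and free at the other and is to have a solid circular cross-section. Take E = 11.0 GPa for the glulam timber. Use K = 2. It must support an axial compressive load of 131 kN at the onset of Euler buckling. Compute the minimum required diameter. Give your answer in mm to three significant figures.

L_e = K·L = 2 × 4.76 = 9.520 m
Required I = P_cr·L_e²/(π²E) = 1.310×10^5 × 9.520² / (π² × 1.10×10^10) = 1.094×10^-4 m⁴
I_req = 1.094×10^8 mm⁴
Solid circle: I = πd⁴/64  ⇒  d = (64I/π)^(1/4) = (64×1.094×10^8/π)^(1/4) = 217 mm

d ≈ 217 mm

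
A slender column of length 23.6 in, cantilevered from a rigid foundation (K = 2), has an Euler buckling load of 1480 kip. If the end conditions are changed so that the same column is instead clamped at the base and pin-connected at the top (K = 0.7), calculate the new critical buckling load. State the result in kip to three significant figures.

P_cr ∝ 1/K², so P_cr,new = P_cr,old × (K_old/K_new)² = 1480 × (2/0.7)²
= 1480 × 8.163 = 12100 kip

P_cr ≈ 12100 kip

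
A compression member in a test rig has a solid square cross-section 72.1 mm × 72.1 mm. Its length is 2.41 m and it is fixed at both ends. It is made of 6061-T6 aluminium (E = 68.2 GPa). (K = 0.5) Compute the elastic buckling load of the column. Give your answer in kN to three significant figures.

P_cr ≈ 1040 kN

I = a⁴/12 = 72.1⁴/12 = 2.252×10^6 mm⁴
I = 2.252×10^6 mm⁴ = 2.252×10^-6 m⁴
Effective length L_e = K·L = 0.5 × 2.41 = 1.205 m
P_cr = π²EI / L_e² = π² × 68.2×10⁹ × 2.252×10^-6 / 1.205² = 1.044×10^6 N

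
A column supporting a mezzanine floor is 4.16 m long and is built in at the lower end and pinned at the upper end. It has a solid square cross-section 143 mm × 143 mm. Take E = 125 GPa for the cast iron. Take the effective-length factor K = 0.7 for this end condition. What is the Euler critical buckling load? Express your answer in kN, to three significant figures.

P_cr ≈ 5070 kN

I = a⁴/12 = 143⁴/12 = 3.485×10^7 mm⁴
I = 3.485×10^7 mm⁴ = 3.485×10^-5 m⁴
Effective length L_e = K·L = 0.7 × 4.16 = 2.912 m
P_cr = π²EI / L_e² = π² × 125×10⁹ × 3.485×10^-5 / 2.912² = 5.070×10^6 N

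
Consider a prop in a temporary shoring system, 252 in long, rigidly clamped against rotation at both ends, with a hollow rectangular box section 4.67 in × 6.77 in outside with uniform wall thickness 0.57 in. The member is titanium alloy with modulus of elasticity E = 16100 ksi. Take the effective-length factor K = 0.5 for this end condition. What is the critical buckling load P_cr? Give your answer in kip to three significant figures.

Inner dimensions: h_i = 6.77 − 2×0.57 = 5.630 in, b_i = 4.67 − 2×0.57 = 3.530 in
Weak-axis I_min = (h_o·b_o³ − h_i·b_i³)/12 with b_o = 4.67, b_i = 3.530 in (shorter outer/inner sides).
I_min = (6.77×4.67³ − 5.630×3.530³)/12 = 36.82 in⁴
Effective length L_e = K·L = 0.5 × 252 = 126.0 in
P_cr = π²EI / L_e² = π² × 16100×10³ × 36.82 / 126.0² = 3.685×10^5 lb

P_cr ≈ 369 kip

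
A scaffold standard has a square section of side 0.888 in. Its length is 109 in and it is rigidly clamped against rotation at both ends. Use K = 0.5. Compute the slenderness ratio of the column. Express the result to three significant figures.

For a square r = a/√12 = 0.888/√12 = 0.2563 in
L_e = K·L = 0.5 × 109 = 54.50 in
λ = L_e / r_min = 54.500 / 0.2563 = 213

λ ≈ 213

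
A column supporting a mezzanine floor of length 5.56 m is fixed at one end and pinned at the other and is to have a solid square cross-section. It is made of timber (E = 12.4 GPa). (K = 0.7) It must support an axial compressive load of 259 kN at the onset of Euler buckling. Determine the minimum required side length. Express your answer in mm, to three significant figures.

a ≈ 140 mm

L_e = K·L = 0.7 × 5.56 = 3.892 m
Required I = P_cr·L_e²/(π²E) = 2.590×10^5 × 3.892² / (π² × 1.24×10^10) = 3.206×10^-5 m⁴
I_req = 3.206×10^7 mm⁴
Solid square: I = a⁴/12  ⇒  a = (12I)^(1/4) = (12×3.206×10^7)^(1/4) = 140 mm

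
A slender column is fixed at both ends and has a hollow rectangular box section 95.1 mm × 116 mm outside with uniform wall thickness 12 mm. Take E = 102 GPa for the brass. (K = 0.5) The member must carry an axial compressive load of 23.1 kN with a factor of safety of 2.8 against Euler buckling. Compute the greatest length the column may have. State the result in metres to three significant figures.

L_max ≈ 18.6 m

Inner dimensions: h_i = 116 − 2×12 = 92.00 mm, b_i = 95.1 − 2×12 = 71.10 mm
Weak-axis I_min = (h_o·b_o³ − h_i·b_i³)/12 with b_o = 95.1, b_i = 71.10 mm (shorter outer/inner sides).
I_min = (116×95.1³ − 92.00×71.10³)/12 = 5.559×10^6 mm⁴
I = 5.559×10^-6 m⁴
Required critical load P_cr = n·P = 2.8 × 23.1 = 64.68 kN = 6.468×10^4 N
From P_cr = π²EI/(K·L)²:  L = (1/K)·√(π²EI/P_cr) = (1/0.5)·√(π²×1.02×10^11×5.559×10^-6/6.468×10^4)
L = 18.6 m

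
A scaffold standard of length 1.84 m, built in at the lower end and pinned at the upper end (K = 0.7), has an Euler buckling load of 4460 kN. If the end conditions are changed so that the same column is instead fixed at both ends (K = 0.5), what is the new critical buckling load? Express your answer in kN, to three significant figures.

P_cr ≈ 8740 kN

P_cr ∝ 1/K², so P_cr,new = P_cr,old × (K_old/K_new)² = 4460 × (0.7/0.5)²
= 4460 × 1.960 = 8740 kN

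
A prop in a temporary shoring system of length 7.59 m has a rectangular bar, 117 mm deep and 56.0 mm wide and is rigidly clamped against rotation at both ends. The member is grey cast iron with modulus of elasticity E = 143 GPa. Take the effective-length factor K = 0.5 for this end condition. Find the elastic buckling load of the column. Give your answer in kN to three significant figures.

Buckling occurs about the weak axis: I_min = h·b³/12 with b = 56.0 mm (the shorter side).
I_min = 117×56.0³/12 = 1.712×10^6 mm⁴
I = 1.712×10^6 mm⁴ = 1.712×10^-6 m⁴
Effective length L_e = K·L = 0.5 × 7.59 = 3.795 m
P_cr = π²EI / L_e² = π² × 143×10⁹ × 1.712×10^-6 / 3.795² = 1.678×10^5 N

P_cr ≈ 168 kN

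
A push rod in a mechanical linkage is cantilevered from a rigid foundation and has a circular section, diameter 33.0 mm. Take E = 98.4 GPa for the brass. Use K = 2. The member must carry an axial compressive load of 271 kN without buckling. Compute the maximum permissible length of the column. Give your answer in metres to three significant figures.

L_max ≈ 0.228 m

I = πd⁴/64 = π×33.0⁴/64 = 5.821×10^4 mm⁴
I = 5.821×10^-8 m⁴
At the buckling limit P_cr = P = 2.710×10^5 N
From P_cr = π²EI/(K·L)²:  L = (1/K)·√(π²EI/P_cr) = (1/2)·√(π²×9.84×10^10×5.821×10^-8/2.710×10^5)
L = 0.228 m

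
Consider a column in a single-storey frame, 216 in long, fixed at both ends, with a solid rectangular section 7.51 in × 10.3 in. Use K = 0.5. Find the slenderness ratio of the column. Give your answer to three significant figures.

For a rectangle r_min = b/√12 = 7.51/√12 = 2.168 in
L_e = K·L = 0.5 × 216 = 108.0 in
λ = L_e / r_min = 108.00 / 2.168 = 49.8

λ ≈ 49.8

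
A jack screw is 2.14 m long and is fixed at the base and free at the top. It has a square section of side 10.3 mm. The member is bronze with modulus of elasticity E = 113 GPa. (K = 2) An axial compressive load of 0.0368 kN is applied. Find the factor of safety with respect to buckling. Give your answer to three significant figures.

I = a⁴/12 = 10.3⁴/12 = 937.9 mm⁴
I = 937.9 mm⁴ = 9.379×10^-10 m⁴
Effective length L_e = K·L = 2 × 2.14 = 4.280 m
P_cr = π²EI / L_e² = π² × 113×10⁹ × 9.379×10^-10 / 4.280² = 57.10 N
Factor of safety n = P_cr / P = 0.057103 / 0.0368 = 1.55

n ≈ 1.55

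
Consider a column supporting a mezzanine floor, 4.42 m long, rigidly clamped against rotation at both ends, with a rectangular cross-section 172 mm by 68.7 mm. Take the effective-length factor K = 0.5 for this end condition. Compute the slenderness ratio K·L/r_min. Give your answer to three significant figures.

λ ≈ 111

Buckling occurs about the weak axis: I_min = h·b³/12 with b = 68.7 mm (the shorter side).
I_min = 172×68.7³/12 = 4.647×10^6 mm⁴
A = 1.182×10^4 mm²;  r_min = √(I/A) = √(4.647×10^6/1.182×10^4) = 19.83 mm
L_e = K·L = 0.5 × 4.42 m = 2.210 m = 2210.0 mm
λ = L_e / r_min = 2210.0 / 19.83 = 111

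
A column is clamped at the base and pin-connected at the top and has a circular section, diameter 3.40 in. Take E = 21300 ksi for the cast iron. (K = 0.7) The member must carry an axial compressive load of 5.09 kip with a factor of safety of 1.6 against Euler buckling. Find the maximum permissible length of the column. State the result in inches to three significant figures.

L_max ≈ 588 in

I = πd⁴/64 = π×3.40⁴/64 = 6.560 in⁴
Required critical load P_cr = n·P = 1.6 × 5.09 = 8.144 kip = 8.144×10^3 lb
From P_cr = π²EI/(K·L)²:  L = (1/K)·√(π²EI/P_cr) = (1/0.7)·√(π²×2.13×10^7×6.560/8.144×10^3)
L = 588 in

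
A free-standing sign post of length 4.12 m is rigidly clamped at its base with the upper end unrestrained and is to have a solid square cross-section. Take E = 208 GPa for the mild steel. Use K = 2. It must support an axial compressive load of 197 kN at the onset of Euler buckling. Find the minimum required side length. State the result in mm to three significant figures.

a ≈ 94.0 mm

L_e = K·L = 2 × 4.12 = 8.240 m
Required I = P_cr·L_e²/(π²E) = 1.970×10^5 × 8.240² / (π² × 2.08×10^11) = 6.516×10^-6 m⁴
I_req = 6.516×10^6 mm⁴
Solid square: I = a⁴/12  ⇒  a = (12I)^(1/4) = (12×6.516×10^6)^(1/4) = 94.0 mm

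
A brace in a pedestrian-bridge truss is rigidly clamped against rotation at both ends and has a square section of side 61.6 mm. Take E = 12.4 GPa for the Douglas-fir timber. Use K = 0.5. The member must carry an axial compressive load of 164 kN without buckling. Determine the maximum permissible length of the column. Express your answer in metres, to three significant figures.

L_max ≈ 1.89 m

I = a⁴/12 = 61.6⁴/12 = 1.200×10^6 mm⁴
I = 1.200×10^-6 m⁴
At the buckling limit P_cr = P = 1.640×10^5 N
From P_cr = π²EI/(K·L)²:  L = (1/K)·√(π²EI/P_cr) = (1/0.5)·√(π²×1.24×10^10×1.200×10^-6/1.640×10^5)
L = 1.89 m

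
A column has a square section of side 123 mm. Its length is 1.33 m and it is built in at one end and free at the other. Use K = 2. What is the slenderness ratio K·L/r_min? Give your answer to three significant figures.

I = a⁴/12 = 123⁴/12 = 1.907×10^7 mm⁴
A = 1.513×10^4 mm²;  r_min = √(I/A) = √(1.907×10^7/1.513×10^4) = 35.51 mm
L_e = K·L = 2 × 1.33 m = 2.660 m = 2660.0 mm
λ = L_e / r_min = 2660.0 / 35.51 = 74.9

λ ≈ 74.9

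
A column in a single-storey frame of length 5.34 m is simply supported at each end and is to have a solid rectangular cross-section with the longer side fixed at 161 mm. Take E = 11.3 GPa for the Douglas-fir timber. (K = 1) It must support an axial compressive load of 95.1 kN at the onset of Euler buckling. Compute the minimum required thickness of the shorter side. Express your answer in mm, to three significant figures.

L_e = K·L = 1 × 5.34 = 5.340 m
Required I = P_cr·L_e²/(π²E) = 9.510×10^4 × 5.340² / (π² × 1.13×10^10) = 2.432×10^-5 m⁴
I_req = 2.432×10^7 mm⁴
Rectangle, weak axis: I_min = h·b³/12 with h = 161 mm fixed  ⇒  b = (12I/h)^(1/3) = 122 mm

b ≈ 122 mm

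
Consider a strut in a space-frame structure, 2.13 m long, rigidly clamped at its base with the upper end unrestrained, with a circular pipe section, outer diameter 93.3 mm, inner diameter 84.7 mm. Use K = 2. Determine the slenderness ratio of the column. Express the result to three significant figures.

λ ≈ 135

d_o = 93.3 mm, d_i = 84.7 mm
I = π(d_o⁴ − d_i⁴)/64 = π(93.3⁴ − 84.70⁴)/64 = 1.193×10^6 mm⁴
A = 1.202×10^3 mm²;  r_min = √(I/A) = √(1.193×10^6/1.202×10^3) = 31.50 mm
L_e = K·L = 2 × 2.13 m = 4.260 m = 4260.0 mm
λ = L_e / r_min = 4260.0 / 31.50 = 135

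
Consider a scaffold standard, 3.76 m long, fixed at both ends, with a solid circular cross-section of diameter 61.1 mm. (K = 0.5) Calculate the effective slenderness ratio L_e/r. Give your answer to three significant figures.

λ ≈ 123

I = πd⁴/64 = π×61.1⁴/64 = 6.841×10^5 mm⁴
A = 2.932×10^3 mm²;  r_min = √(I/A) = √(6.841×10^5/2.932×10^3) = 15.27 mm
L_e = K·L = 0.5 × 3.76 m = 1.880 m = 1880.0 mm
λ = L_e / r_min = 1880.0 / 15.27 = 123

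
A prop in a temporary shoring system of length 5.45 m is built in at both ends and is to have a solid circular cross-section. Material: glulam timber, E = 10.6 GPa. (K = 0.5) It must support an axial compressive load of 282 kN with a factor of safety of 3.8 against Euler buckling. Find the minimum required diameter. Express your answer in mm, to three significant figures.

d ≈ 198 mm

Required P_cr = n·P = 3.8 × 282 = 1072 kN
L_e = K·L = 0.5 × 5.45 = 2.725 m
Required I = P_cr·L_e²/(π²E) = 1.072×10^6 × 2.725² / (π² × 1.06×10^10) = 7.606×10^-5 m⁴
I_req = 7.606×10^7 mm⁴
Solid circle: I = πd⁴/64  ⇒  d = (64I/π)^(1/4) = (64×7.606×10^7/π)^(1/4) = 198 mm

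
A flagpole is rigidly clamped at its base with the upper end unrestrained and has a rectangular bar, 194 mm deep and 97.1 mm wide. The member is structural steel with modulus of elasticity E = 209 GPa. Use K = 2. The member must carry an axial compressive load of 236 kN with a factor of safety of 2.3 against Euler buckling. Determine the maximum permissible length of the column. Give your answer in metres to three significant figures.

L_max ≈ 3.75 m

Buckling occurs about the weak axis: I_min = h·b³/12 with b = 97.1 mm (the shorter side).
I_min = 194×97.1³/12 = 1.480×10^7 mm⁴
I = 1.480×10^-5 m⁴
Required critical load P_cr = n·P = 2.3 × 236 = 542.8 kN = 5.428×10^5 N
From P_cr = π²EI/(K·L)²:  L = (1/K)·√(π²EI/P_cr) = (1/2)·√(π²×2.09×10^11×1.480×10^-5/5.428×10^5)
L = 3.75 m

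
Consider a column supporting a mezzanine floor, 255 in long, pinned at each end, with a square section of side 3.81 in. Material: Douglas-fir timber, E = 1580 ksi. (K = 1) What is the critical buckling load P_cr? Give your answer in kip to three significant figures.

P_cr ≈ 4.21 kip

I = a⁴/12 = 3.81⁴/12 = 17.56 in⁴
Effective length L_e = K·L = 1 × 255 = 255.0 in
P_cr = π²EI / L_e² = π² × 1580×10³ × 17.56 / 255.0² = 4.211×10^3 lb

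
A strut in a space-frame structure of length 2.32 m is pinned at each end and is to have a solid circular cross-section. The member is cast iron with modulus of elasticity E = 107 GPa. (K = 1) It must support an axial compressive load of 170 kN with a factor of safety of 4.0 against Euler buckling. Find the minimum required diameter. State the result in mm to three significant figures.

d ≈ 91.7 mm

Required P_cr = n·P = 4.0 × 170 = 680.0 kN
L_e = K·L = 1 × 2.32 = 2.320 m
Required I = P_cr·L_e²/(π²E) = 6.800×10^5 × 2.320² / (π² × 1.07×10^11) = 3.466×10^-6 m⁴
I_req = 3.466×10^6 mm⁴
Solid circle: I = πd⁴/64  ⇒  d = (64I/π)^(1/4) = (64×3.466×10^6/π)^(1/4) = 91.7 mm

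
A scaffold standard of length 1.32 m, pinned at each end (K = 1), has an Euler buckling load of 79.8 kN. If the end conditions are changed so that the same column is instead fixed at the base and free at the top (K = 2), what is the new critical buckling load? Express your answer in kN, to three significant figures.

P_cr ≈ 20.0 kN

P_cr ∝ 1/K², so P_cr,new = P_cr,old × (K_old/K_new)² = 79.8 × (1/2)²
= 79.8 × 0.2500 = 20.0 kN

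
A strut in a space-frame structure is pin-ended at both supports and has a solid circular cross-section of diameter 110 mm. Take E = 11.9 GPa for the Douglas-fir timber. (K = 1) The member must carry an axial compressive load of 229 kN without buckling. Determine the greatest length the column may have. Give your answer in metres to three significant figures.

I = πd⁴/64 = π×110⁴/64 = 7.187×10^6 mm⁴
I = 7.187×10^-6 m⁴
At the buckling limit P_cr = P = 2.290×10^5 N
From P_cr = π²EI/(K·L)²:  L = (1/K)·√(π²EI/P_cr) = (1/1)·√(π²×1.19×10^10×7.187×10^-6/2.290×10^5)
L = 1.92 m

L_max ≈ 1.92 m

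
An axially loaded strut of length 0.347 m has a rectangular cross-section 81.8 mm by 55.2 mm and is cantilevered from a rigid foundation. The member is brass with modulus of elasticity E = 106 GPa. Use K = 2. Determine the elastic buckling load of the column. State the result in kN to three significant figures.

Buckling occurs about the weak axis: I_min = h·b³/12 with b = 55.2 mm (the shorter side).
I_min = 81.8×55.2³/12 = 1.147×10^6 mm⁴
I = 1.147×10^6 mm⁴ = 1.147×10^-6 m⁴
Effective length L_e = K·L = 2 × 0.347 = 0.6940 m
P_cr = π²EI / L_e² = π² × 106×10⁹ × 1.147×10^-6 / 0.6940² = 2.490×10^6 N

P_cr ≈ 2490 kN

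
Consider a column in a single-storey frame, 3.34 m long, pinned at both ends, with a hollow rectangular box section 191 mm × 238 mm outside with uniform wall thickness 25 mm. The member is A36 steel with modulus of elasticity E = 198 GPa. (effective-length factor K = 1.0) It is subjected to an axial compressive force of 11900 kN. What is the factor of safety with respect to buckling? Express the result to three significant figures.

Inner dimensions: h_i = 238 − 2×25 = 188.0 mm, b_i = 191 − 2×25 = 141.0 mm
Weak-axis I_min = (h_o·b_o³ − h_i·b_i³)/12 with b_o = 191, b_i = 141.0 mm (shorter outer/inner sides).
I_min = (238×191³ − 188.0×141.0³)/12 = 9.428×10^7 mm⁴
I = 9.428×10^7 mm⁴ = 9.428×10^-5 m⁴
Effective length L_e = K·L = 1 × 3.34 = 3.340 m
P_cr = π²EI / L_e² = π² × 198×10⁹ × 9.428×10^-5 / 3.340² = 1.652×10^7 N
Factor of safety n = P_cr / P = 16515 / 11900 = 1.39

n ≈ 1.39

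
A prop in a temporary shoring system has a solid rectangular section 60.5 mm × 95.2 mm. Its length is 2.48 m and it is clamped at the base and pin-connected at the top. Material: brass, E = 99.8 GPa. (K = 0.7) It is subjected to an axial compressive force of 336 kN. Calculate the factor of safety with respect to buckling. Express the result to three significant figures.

Buckling occurs about the weak axis: I_min = h·b³/12 with b = 60.5 mm (the shorter side).
I_min = 95.2×60.5³/12 = 1.757×10^6 mm⁴
I = 1.757×10^6 mm⁴ = 1.757×10^-6 m⁴
Effective length L_e = K·L = 0.7 × 2.48 = 1.736 m
P_cr = π²EI / L_e² = π² × 99.8×10⁹ × 1.757×10^-6 / 1.736² = 5.742×10^5 N
Factor of safety n = P_cr / P = 574.19 / 336 = 1.71

n ≈ 1.71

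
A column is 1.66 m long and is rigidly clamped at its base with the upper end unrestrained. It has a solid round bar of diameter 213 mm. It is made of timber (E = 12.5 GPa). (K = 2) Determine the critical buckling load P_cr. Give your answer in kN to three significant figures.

P_cr ≈ 1130 kN

I = πd⁴/64 = π×213⁴/64 = 1.010×10^8 mm⁴
I = 1.010×10^8 mm⁴ = 1.010×10^-4 m⁴
Effective length L_e = K·L = 2 × 1.66 = 3.320 m
P_cr = π²EI / L_e² = π² × 12.5×10⁹ × 1.010×10^-4 / 3.320² = 1.131×10^6 N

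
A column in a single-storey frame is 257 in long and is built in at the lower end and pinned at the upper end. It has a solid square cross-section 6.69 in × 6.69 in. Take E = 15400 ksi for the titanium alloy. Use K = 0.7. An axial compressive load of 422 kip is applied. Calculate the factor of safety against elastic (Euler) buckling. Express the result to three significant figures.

n ≈ 1.86

I = a⁴/12 = 6.69⁴/12 = 166.9 in⁴
Effective length L_e = K·L = 0.7 × 257 = 179.9 in
P_cr = π²EI / L_e² = π² × 15400×10³ × 166.9 / 179.9² = 7.839×10^5 lb
Factor of safety n = P_cr / P = 783.94 / 422 = 1.86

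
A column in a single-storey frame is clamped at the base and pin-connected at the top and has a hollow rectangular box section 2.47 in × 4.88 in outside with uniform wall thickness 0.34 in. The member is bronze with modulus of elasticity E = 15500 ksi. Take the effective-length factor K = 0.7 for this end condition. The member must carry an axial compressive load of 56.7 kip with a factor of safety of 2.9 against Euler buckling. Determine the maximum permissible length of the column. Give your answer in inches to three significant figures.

L_max ≈ 88.5 in

Inner dimensions: h_i = 4.88 − 2×0.34 = 4.200 in, b_i = 2.47 − 2×0.34 = 1.790 in
Weak-axis I_min = (h_o·b_o³ − h_i·b_i³)/12 with b_o = 2.47, b_i = 1.790 in (shorter outer/inner sides).
I_min = (4.88×2.47³ − 4.200×1.790³)/12 = 4.121 in⁴
Required critical load P_cr = n·P = 2.9 × 56.7 = 164.4 kip = 1.644×10^5 lb
From P_cr = π²EI/(K·L)²:  L = (1/K)·√(π²EI/P_cr) = (1/0.7)·√(π²×1.55×10^7×4.121/1.644×10^5)
L = 88.5 in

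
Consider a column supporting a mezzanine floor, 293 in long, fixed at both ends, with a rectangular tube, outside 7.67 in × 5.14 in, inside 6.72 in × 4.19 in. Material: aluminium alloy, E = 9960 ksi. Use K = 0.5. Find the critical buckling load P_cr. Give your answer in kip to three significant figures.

Weak-axis I_min = (h_o·b_o³ − h_i·b_i³)/12 with b_o = 5.14, b_i = 4.190 in (shorter outer/inner sides).
I_min = (7.67×5.14³ − 6.720×4.190³)/12 = 45.60 in⁴
Effective length L_e = K·L = 0.5 × 293 = 146.5 in
P_cr = π²EI / L_e² = π² × 9960×10³ × 45.60 / 146.5² = 2.089×10^5 lb

P_cr ≈ 209 kip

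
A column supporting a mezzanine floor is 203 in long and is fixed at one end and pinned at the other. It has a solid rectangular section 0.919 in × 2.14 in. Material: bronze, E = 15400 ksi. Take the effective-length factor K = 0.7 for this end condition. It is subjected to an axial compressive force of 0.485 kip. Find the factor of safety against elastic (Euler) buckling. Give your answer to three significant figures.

Buckling occurs about the weak axis: I_min = h·b³/12 with b = 0.919 in (the shorter side).
I_min = 2.14×0.919³/12 = 0.1384 in⁴
Effective length L_e = K·L = 0.7 × 203 = 142.1 in
P_cr = π²EI / L_e² = π² × 15400×10³ × 0.1384 / 142.1² = 1.042×10^3 lb
Factor of safety n = P_cr / P = 1.0419 / 0.485 = 2.15

n ≈ 2.15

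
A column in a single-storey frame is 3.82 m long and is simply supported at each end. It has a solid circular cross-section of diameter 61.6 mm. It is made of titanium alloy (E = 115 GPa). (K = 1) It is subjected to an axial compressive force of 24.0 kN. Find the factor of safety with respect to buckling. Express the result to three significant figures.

I = πd⁴/64 = π×61.6⁴/64 = 7.068×10^5 mm⁴
I = 7.068×10^5 mm⁴ = 7.068×10^-7 m⁴
Effective length L_e = K·L = 1 × 3.82 = 3.820 m
P_cr = π²EI / L_e² = π² × 115×10⁹ × 7.068×10^-7 / 3.820² = 5.497×10^4 N
Factor of safety n = P_cr / P = 54.975 / 24.0 = 2.29

n ≈ 2.29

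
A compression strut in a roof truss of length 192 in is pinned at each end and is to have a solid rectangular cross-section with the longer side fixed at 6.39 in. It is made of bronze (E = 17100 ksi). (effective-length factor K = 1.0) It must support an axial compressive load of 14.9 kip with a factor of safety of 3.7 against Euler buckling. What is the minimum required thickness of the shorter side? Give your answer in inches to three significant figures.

Required P_cr = n·P = 3.7 × 14.9 = 55.13 kip
L_e = K·L = 1 × 192 = 192.0 in
Required I = P_cr·L_e²/(π²E) = 5.513×10^4 × 192.0² / (π² × 1.71×10^7) = 12.04 in⁴
Rectangle, weak axis: I_min = h·b³/12 with h = 6.39 in fixed  ⇒  b = (12I/h)^(1/3) = 2.83 in

b ≈ 2.83 in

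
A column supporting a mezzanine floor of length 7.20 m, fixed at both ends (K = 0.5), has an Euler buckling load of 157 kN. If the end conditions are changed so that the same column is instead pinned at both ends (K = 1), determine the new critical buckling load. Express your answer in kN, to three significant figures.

P_cr ≈ 39.2 kN

P_cr ∝ 1/K², so P_cr,new = P_cr,old × (K_old/K_new)² = 157 × (0.5/1)²
= 157 × 0.2500 = 39.2 kN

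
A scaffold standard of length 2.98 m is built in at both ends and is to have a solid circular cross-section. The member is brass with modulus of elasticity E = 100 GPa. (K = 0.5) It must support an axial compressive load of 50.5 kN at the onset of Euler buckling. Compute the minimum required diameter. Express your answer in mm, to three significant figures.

d ≈ 39.0 mm

L_e = K·L = 0.5 × 2.98 = 1.490 m
Required I = P_cr·L_e²/(π²E) = 5.050×10^4 × 1.490² / (π² × 1.00×10^11) = 1.136×10^-7 m⁴
I_req = 1.136×10^5 mm⁴
Solid circle: I = πd⁴/64  ⇒  d = (64I/π)^(1/4) = (64×1.136×10^5/π)^(1/4) = 39.0 mm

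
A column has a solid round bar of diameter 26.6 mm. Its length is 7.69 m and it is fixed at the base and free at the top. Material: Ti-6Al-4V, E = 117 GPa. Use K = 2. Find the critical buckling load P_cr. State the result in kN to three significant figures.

I = πd⁴/64 = π×26.6⁴/64 = 2.458×10^4 mm⁴
I = 2.458×10^4 mm⁴ = 2.458×10^-8 m⁴
Effective length L_e = K·L = 2 × 7.69 = 15.38 m
P_cr = π²EI / L_e² = π² × 117×10⁹ × 2.458×10^-8 / 15.38² = 120.0 N

P_cr ≈ 0.120 kN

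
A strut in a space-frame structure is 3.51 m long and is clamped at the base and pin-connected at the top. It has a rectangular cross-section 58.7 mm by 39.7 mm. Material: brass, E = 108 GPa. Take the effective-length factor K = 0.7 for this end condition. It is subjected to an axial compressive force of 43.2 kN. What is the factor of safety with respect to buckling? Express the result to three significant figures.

n ≈ 1.25

Buckling occurs about the weak axis: I_min = h·b³/12 with b = 39.7 mm (the shorter side).
I_min = 58.7×39.7³/12 = 3.061×10^5 mm⁴
I = 3.061×10^5 mm⁴ = 3.061×10^-7 m⁴
Effective length L_e = K·L = 0.7 × 3.51 = 2.457 m
P_cr = π²EI / L_e² = π² × 108×10⁹ × 3.061×10^-7 / 2.457² = 5.404×10^4 N
Factor of safety n = P_cr / P = 54.043 / 43.2 = 1.25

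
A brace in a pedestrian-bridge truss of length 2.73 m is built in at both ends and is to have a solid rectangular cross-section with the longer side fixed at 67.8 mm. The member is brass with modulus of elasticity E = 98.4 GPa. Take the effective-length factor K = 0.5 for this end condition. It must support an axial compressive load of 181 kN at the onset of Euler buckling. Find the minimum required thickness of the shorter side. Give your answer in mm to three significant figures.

b ≈ 39.5 mm

L_e = K·L = 0.5 × 2.73 = 1.365 m
Required I = P_cr·L_e²/(π²E) = 1.810×10^5 × 1.365² / (π² × 9.84×10^10) = 3.473×10^-7 m⁴
I_req = 3.473×10^5 mm⁴
Rectangle, weak axis: I_min = h·b³/12 with h = 67.8 mm fixed  ⇒  b = (12I/h)^(1/3) = 39.5 mm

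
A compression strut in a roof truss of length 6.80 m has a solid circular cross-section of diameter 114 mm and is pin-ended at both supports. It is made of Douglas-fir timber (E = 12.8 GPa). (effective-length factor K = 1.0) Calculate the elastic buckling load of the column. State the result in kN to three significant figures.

P_cr ≈ 22.7 kN

I = πd⁴/64 = π×114⁴/64 = 8.291×10^6 mm⁴
I = 8.291×10^6 mm⁴ = 8.291×10^-6 m⁴
Effective length L_e = K·L = 1 × 6.80 = 6.800 m
P_cr = π²EI / L_e² = π² × 12.8×10⁹ × 8.291×10^-6 / 6.800² = 2.265×10^4 N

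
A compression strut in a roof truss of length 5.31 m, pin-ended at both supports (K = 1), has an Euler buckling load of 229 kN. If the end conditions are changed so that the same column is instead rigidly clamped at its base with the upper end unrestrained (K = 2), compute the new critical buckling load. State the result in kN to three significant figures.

P_cr ∝ 1/K², so P_cr,new = P_cr,old × (K_old/K_new)² = 229 × (1/2)²
= 229 × 0.2500 = 57.2 kN

P_cr ≈ 57.2 kN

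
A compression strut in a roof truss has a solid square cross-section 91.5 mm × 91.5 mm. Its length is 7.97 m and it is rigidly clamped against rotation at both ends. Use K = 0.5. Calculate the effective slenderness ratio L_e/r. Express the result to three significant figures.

I = a⁴/12 = 91.5⁴/12 = 5.841×10^6 mm⁴
A = 8.372×10^3 mm²;  r_min = √(I/A) = √(5.841×10^6/8.372×10^3) = 26.41 mm
L_e = K·L = 0.5 × 7.97 m = 3.985 m = 3985.0 mm
λ = L_e / r_min = 3985.0 / 26.41 = 151

λ ≈ 151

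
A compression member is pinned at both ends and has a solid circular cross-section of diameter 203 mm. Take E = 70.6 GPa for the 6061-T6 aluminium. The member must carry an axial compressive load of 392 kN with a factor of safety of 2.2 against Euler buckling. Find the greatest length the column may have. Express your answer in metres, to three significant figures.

I = πd⁴/64 = π×203⁴/64 = 8.336×10^7 mm⁴
I = 8.336×10^-5 m⁴
Required critical load P_cr = n·P = 2.2 × 392 = 862.4 kN = 8.624×10^5 N
From P_cr = π²EI/(K·L)²:  L = (1/K)·√(π²EI/P_cr) = (1/1)·√(π²×7.06×10^10×8.336×10^-5/8.624×10^5)
L = 8.21 m

L_max ≈ 8.21 m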